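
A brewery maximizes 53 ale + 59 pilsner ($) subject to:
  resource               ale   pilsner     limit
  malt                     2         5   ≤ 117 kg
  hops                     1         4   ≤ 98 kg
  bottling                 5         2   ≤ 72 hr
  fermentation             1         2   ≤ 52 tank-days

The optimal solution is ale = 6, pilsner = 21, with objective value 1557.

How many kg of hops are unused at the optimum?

8

hops used = 1·6 + 4·21 = 90; slack = 98 − 90 = 8.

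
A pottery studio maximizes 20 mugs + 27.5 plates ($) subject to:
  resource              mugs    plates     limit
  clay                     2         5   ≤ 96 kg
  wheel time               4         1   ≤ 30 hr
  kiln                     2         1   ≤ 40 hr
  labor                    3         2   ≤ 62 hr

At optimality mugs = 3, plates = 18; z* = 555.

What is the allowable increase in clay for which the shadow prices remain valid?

Binding constraints: clay, wheel time. The basis is B = [[2,5],[4,1]] with det -18.
Per unit increase in clay, x* moves by d = (-0.0556, 0.2222).
The basis stays optimal until mugs reaches 0; allowable increase = 54 kg.

54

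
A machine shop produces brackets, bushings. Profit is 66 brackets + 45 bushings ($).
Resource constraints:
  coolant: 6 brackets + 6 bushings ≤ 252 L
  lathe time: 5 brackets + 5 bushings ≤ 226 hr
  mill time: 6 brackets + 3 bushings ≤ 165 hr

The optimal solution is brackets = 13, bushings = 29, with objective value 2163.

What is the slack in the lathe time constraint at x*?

16

lathe time used = 5·13 + 5·29 = 210; slack = 226 − 210 = 16.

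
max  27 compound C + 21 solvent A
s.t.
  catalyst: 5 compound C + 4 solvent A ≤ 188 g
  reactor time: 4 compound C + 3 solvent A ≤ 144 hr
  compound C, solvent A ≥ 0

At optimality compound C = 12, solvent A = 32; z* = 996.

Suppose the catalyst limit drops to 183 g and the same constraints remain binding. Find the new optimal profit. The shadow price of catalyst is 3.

Δb = -5, so new z* = 996 + (3)·(-5) = 996 − 15 = 981.

981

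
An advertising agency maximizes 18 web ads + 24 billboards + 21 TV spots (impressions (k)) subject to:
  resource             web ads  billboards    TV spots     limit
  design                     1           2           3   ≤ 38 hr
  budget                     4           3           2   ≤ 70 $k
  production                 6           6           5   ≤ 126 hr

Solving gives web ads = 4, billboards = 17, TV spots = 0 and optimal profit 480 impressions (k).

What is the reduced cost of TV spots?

Check each constraint at x*: design 38/38 (tight); budget 67/70 (slack 3); production 126/126 (tight).
Slack constraints have shadow price 0 (complementary slackness).
The binding rows give the dual system: 1·y_design + 6·y_production = 18 and 2·y_design + 6·y_production = 24.
This yields shadow prices y_design = 6, y_production = 2.
Reduced cost of TV spots: c₃ − yᵀa₃ = 21 − (6·3 + 2·5) = 21 − 28 = -7.

-7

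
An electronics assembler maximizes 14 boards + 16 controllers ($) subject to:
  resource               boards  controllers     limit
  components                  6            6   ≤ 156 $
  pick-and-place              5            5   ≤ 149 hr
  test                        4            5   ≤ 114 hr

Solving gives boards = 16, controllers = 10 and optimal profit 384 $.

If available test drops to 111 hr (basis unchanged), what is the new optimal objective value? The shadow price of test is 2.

378

Δb = -3, so new z* = 384 + (2)·(-3) = 384 − 6 = 378.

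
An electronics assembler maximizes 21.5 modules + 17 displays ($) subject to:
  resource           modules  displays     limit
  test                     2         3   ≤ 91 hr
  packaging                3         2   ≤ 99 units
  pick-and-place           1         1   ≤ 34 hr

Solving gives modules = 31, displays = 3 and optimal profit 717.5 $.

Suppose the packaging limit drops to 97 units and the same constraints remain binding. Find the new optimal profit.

708.5

Binding: packaging and pick-and-place. Non-binding: test (20 unused).
Since test is not tight, its dual is 0.
From A_Bᵀ y = c: 3·y_packaging + 1·y_pick-and-place = 21.5; 2·y_packaging + 1·y_pick-and-place = 17.
This yields shadow prices y_packaging = 4.5, y_pick-and-place = 8.
Δz = y_packaging·Δb = 4.5 × (-2) = -9, so new z* = 717.5 − 9 = 708.5.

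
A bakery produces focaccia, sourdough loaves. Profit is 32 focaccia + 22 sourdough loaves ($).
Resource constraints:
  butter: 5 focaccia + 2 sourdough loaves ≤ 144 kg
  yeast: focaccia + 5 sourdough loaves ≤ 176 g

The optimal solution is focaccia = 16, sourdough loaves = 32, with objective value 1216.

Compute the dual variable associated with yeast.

2

Check each constraint at x*: butter 144/144 (tight); yeast 176/176 (tight).
The binding rows give the dual system: 5·y_butter + 1·y_yeast = 32 and 2·y_butter + 5·y_yeast = 22.
→ y_butter = 6 and y_yeast = 2.
Shadow price of yeast = 2.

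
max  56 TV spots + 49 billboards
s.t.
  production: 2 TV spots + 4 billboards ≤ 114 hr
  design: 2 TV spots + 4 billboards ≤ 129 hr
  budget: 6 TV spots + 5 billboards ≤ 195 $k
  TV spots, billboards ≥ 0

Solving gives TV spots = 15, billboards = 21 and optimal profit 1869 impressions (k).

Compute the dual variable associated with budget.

9

Binding: production and budget. Non-binding: design (15 unused).
Since design is not tight, its dual is 0.
From A_Bᵀ y = c: 2·y_production + 6·y_budget = 56; 4·y_production + 5·y_budget = 49.
→ y_production = 1 and y_budget = 9.
Shadow price of budget = 9.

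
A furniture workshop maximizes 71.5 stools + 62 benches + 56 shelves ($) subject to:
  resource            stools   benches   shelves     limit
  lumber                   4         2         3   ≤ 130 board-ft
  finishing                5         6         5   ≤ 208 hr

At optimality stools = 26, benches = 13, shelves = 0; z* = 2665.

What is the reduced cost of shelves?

Both lumber and finishing are binding at x*.
From A_Bᵀ y = c: 4·y_lumber + 5·y_finishing = 71.5; 2·y_lumber + 6·y_finishing = 62.
Solving: y_lumber = 8.5, y_finishing = 7.5.
Reduced cost of shelves: c₃ − yᵀa₃ = 56 − (8.5·3 + 7.5·5) = 56 − 63 = -7.

-7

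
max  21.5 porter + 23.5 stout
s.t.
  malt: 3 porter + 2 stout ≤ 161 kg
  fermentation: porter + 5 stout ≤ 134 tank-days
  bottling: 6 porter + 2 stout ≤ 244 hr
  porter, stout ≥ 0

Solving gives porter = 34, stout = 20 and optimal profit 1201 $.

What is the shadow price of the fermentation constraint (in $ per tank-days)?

3.5

Check each constraint at x*: malt 142/161 (slack 19); fermentation 134/134 (tight); bottling 244/244 (tight).
By complementary slackness, y = 0 for the non-binding constraint.
From A_Bᵀ y = c: 1·y_fermentation + 6·y_bottling = 21.5; 5·y_fermentation + 2·y_bottling = 23.5.
Solving: y_fermentation = 3.5, y_bottling = 3.
Shadow price of fermentation = 3.5.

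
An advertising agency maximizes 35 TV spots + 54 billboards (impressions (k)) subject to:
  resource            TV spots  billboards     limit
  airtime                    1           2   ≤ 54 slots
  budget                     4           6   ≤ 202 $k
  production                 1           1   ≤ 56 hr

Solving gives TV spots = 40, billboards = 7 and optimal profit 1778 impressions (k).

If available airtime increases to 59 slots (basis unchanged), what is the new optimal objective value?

At the optimum: airtime uses 54 of 54 (binding); budget uses 202 of 202 (binding); production uses 47 of 56 (slack = 9).
Since production is not tight, its dual is 0.
The binding rows give the dual system: 1·y_airtime + 4·y_budget = 35 and 2·y_airtime + 6·y_budget = 54.
Solving: y_airtime = 3, y_budget = 8.
Δz = y_airtime·Δb = 3 × (5) = 15, so new z* = 1778 + 15 = 1793.

1793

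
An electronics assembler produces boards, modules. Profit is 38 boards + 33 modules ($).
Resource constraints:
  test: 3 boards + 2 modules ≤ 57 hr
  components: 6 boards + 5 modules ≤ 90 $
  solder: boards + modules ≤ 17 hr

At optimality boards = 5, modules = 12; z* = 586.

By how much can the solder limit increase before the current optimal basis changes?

1

Binding constraints: components, solder. The basis is B = [[6,5],[1,1]] with det 1.
Per unit increase in solder, x* moves by d = (-5, 6).
The basis stays optimal until boards reaches 0; allowable increase = 1 hr.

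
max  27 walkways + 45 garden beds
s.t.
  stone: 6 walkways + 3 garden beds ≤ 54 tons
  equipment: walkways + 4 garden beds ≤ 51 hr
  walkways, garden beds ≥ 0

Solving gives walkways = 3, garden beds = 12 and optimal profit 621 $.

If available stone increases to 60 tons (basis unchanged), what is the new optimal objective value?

639

Both stone and equipment are binding at x*.
The binding rows give the dual system: 6·y_stone + 1·y_equipment = 27 and 3·y_stone + 4·y_equipment = 45.
This yields shadow prices y_stone = 3, y_equipment = 9.
Δz = y_stone·Δb = 3 × (6) = 18, so new z* = 621 + 18 = 639.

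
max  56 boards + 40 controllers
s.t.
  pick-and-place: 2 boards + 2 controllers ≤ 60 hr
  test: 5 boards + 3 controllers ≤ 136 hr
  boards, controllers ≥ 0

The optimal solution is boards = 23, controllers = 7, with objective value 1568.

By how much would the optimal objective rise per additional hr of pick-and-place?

8

Both pick-and-place and test are binding at x*.
Dual feasibility on the basic columns requires 2·y_pick-and-place + 5·y_test = 56, 2·y_pick-and-place + 3·y_test = 40.
→ y_pick-and-place = 8 and y_test = 8.
Shadow price of pick-and-place = 8.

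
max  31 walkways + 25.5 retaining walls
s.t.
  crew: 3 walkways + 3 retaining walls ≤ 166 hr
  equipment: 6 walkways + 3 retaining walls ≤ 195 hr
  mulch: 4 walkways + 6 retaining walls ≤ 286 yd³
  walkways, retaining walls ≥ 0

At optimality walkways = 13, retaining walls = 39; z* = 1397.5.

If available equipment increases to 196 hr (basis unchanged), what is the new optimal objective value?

1401

Check each constraint at x*: crew 156/166 (slack 10); equipment 195/195 (tight); mulch 286/286 (tight).
Slack constraints have shadow price 0 (complementary slackness).
From A_Bᵀ y = c: 6·y_equipment + 4·y_mulch = 31; 3·y_equipment + 6·y_mulch = 25.5.
This yields shadow prices y_equipment = 3.5, y_mulch = 2.5.
Δz = y_equipment·Δb = 3.5 × (1) = 3.5, so new z* = 1397.5 + 3.5 = 1401.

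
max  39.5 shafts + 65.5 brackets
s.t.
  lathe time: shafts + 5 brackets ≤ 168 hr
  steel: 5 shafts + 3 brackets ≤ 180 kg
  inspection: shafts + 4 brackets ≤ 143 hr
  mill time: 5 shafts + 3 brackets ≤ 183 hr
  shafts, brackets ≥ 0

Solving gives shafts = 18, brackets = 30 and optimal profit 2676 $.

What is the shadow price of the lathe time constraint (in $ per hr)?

At the optimum: lathe time uses 168 of 168 (binding); steel uses 180 of 180 (binding); inspection uses 138 of 143 (slack = 5); mill time uses 180 of 183 (slack = 3).
Slack constraints have shadow price 0 (complementary slackness).
From A_Bᵀ y = c: 1·y_lathe time + 5·y_steel = 39.5; 5·y_lathe time + 3·y_steel = 65.5.
Solving: y_lathe time = 9.5, y_steel = 6.
Shadow price of lathe time = 9.5.

9.5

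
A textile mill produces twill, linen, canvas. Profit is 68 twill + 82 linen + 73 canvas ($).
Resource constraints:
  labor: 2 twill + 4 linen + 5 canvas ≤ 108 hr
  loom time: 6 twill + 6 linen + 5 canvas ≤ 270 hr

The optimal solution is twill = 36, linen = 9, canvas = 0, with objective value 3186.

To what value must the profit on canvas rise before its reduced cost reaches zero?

80

Both labor and loom time are binding at x*.
The binding rows give the dual system: 2·y_labor + 6·y_loom time = 68 and 4·y_labor + 6·y_loom time = 82.
→ y_labor = 7 and y_loom time = 9.
canvas enters the basis when its profit ≥ yᵀa₃ = 7·5 + 9·5 = 80.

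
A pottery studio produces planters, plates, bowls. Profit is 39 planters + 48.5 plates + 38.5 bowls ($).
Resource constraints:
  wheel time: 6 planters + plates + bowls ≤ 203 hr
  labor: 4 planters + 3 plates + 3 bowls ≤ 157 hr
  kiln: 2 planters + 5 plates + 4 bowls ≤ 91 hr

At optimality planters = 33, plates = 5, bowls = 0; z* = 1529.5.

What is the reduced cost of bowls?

Check each constraint at x*: wheel time 203/203 (tight); labor 147/157 (slack 10); kiln 91/91 (tight).
Since labor is not tight, its dual is 0.
The binding rows give the dual system: 6·y_wheel time + 2·y_kiln = 39 and 1·y_wheel time + 5·y_kiln = 48.5.
→ y_wheel time = 3.5 and y_kiln = 9.
Reduced cost of bowls: c₃ − yᵀa₃ = 38.5 − (3.5·1 + 9·4) = 38.5 − 39.5 = -1.

-1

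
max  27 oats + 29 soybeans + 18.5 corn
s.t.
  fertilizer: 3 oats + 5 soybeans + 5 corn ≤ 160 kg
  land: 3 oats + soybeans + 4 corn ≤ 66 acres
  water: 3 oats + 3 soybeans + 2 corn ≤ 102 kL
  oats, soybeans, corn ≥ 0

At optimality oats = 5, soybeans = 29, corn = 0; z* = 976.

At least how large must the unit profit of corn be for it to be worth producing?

Check each constraint at x*: fertilizer 160/160 (tight); land 44/66 (slack 22); water 102/102 (tight).
By complementary slackness, y = 0 for the non-binding constraint.
From A_Bᵀ y = c: 3·y_fertilizer + 3·y_water = 27; 5·y_fertilizer + 3·y_water = 29.
This yields shadow prices y_fertilizer = 1, y_water = 8.
corn enters the basis when its profit ≥ yᵀa₃ = 1·5 + 8·2 = 21.

21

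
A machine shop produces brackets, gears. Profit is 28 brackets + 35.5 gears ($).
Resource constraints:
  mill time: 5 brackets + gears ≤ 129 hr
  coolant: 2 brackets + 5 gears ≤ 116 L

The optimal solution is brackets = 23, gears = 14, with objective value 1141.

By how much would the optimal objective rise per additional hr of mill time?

Check each constraint at x*: mill time 129/129 (tight); coolant 116/116 (tight).
From A_Bᵀ y = c: 5·y_mill time + 2·y_coolant = 28; 1·y_mill time + 5·y_coolant = 35.5.
This yields shadow prices y_mill time = 3, y_coolant = 6.5.
Shadow price of mill time = 3.

3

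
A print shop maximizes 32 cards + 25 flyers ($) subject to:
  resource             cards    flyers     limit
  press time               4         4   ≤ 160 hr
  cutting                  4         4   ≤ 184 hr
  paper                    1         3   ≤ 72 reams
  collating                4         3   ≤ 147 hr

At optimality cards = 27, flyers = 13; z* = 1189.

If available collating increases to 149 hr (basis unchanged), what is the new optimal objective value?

1203

Binding: press time and collating. Non-binding: cutting (24 unused), paper (6 unused).
Slack constraints have shadow price 0 (complementary slackness).
From A_Bᵀ y = c: 4·y_press time + 4·y_collating = 32; 4·y_press time + 3·y_collating = 25.
This yields shadow prices y_press time = 1, y_collating = 7.
Δz = y_collating·Δb = 7 × (2) = 14, so new z* = 1189 + 14 = 1203.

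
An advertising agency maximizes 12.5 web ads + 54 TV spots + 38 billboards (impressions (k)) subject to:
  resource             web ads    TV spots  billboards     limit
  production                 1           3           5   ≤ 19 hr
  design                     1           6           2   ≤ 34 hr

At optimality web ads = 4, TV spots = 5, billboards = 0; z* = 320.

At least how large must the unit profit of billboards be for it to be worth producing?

46

Check each constraint at x*: production 19/19 (tight); design 34/34 (tight).
Dual feasibility on the basic columns requires 1·y_production + 1·y_design = 12.5, 3·y_production + 6·y_design = 54.
→ y_production = 7 and y_design = 5.5.
billboards enters the basis when its profit ≥ yᵀa₃ = 7·5 + 5.5·2 = 46.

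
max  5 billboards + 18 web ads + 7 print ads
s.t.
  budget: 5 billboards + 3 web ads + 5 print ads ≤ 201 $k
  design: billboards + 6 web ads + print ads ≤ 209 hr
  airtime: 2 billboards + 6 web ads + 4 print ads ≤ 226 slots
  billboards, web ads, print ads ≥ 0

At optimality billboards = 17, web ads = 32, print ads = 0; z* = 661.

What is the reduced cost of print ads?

-2

Binding: design and airtime. Non-binding: budget (20 unused).
Since budget is not tight, its dual is 0.
Dual feasibility on the basic columns requires 1·y_design + 2·y_airtime = 5, 6·y_design + 6·y_airtime = 18.
→ y_design = 1 and y_airtime = 2.
Reduced cost of print ads: c₃ − yᵀa₃ = 7 − (1·1 + 2·4) = 7 − 9 = -2.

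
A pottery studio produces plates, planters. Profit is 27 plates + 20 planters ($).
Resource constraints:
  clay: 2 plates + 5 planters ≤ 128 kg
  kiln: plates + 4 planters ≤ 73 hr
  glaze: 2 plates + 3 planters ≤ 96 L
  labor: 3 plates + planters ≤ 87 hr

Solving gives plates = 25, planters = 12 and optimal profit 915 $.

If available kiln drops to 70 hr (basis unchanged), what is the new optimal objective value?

906

At the optimum: clay uses 110 of 128 (slack = 18); kiln uses 73 of 73 (binding); glaze uses 86 of 96 (slack = 10); labor uses 87 of 87 (binding).
Since clay, glaze are not tight, their duals are 0.
From A_Bᵀ y = c: 1·y_kiln + 3·y_labor = 27; 4·y_kiln + 1·y_labor = 20.
This yields shadow prices y_kiln = 3, y_labor = 8.
Δz = y_kiln·Δb = 3 × (-3) = -9, so new z* = 915 − 9 = 906.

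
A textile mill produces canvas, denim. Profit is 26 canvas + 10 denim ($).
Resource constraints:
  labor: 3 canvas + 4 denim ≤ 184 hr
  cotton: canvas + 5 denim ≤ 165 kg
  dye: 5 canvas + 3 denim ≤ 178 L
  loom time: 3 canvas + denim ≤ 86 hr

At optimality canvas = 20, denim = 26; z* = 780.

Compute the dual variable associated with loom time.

7

Check each constraint at x*: labor 164/184 (slack 20); cotton 150/165 (slack 15); dye 178/178 (tight); loom time 86/86 (tight).
Since labor, cotton are not tight, their duals are 0.
The binding rows give the dual system: 5·y_dye + 3·y_loom time = 26 and 3·y_dye + 1·y_loom time = 10.
→ y_dye = 1 and y_loom time = 7.
Shadow price of loom time = 7.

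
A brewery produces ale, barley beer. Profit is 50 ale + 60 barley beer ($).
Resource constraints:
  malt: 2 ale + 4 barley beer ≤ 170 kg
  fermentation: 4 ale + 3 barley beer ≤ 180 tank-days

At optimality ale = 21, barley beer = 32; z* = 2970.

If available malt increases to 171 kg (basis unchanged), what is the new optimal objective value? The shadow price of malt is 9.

2979

Δb = 1, so new z* = 2970 + (9)·(1) = 2970 + 9 = 2979.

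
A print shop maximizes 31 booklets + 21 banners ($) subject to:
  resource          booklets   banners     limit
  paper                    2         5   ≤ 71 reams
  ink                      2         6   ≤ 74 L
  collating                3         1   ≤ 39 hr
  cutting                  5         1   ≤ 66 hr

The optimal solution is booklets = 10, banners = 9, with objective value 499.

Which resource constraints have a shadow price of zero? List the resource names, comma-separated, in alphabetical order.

paper: 65/71 (slack 6)
ink: 74/74 (binding)
collating: 39/39 (binding)
cutting: 59/66 (slack 7)
By complementary slackness, a constraint with positive slack has shadow price 0 → cutting, paper.

cutting, paper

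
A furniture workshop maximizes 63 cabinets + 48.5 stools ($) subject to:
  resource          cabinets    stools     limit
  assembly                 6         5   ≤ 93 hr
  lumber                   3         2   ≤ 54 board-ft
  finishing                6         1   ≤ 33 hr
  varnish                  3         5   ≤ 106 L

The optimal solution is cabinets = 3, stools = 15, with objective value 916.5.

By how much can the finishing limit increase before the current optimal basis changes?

Binding constraints: assembly, finishing. The basis is B = [[6,5],[6,1]] with det -24.
Per unit increase in finishing, x* moves by d = (0.2083, -0.25).
The basis stays optimal until stools reaches 0; allowable increase = 60 hr.

60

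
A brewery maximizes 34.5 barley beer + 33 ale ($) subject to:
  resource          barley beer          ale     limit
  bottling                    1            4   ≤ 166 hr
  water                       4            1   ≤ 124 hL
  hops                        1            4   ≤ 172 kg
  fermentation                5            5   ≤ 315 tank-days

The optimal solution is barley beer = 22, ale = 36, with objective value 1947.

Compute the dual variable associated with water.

7

Binding: bottling and water. Non-binding: hops (6 unused), fermentation (25 unused).
Since hops, fermentation are not tight, their duals are 0.
Dual feasibility on the basic columns requires 1·y_bottling + 4·y_water = 34.5, 4·y_bottling + 1·y_water = 33.
→ y_bottling = 6.5 and y_water = 7.
Shadow price of water = 7.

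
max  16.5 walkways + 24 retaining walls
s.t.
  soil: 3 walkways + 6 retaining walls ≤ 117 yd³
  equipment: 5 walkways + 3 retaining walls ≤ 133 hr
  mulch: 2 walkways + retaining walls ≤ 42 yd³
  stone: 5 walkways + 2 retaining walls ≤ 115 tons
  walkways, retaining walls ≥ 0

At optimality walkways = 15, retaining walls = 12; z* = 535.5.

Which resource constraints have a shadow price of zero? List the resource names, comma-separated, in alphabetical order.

soil: 117/117 (binding)
equipment: 111/133 (slack 22)
mulch: 42/42 (binding)
stone: 99/115 (slack 16)
By complementary slackness, a constraint with positive slack has shadow price 0 → equipment, stone.

equipment, stone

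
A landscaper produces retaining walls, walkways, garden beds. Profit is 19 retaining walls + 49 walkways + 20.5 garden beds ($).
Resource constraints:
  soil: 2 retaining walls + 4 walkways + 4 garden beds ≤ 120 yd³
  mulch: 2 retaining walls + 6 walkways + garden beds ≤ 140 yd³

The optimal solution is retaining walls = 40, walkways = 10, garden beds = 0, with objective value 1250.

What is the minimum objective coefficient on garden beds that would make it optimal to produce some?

21.5

Check each constraint at x*: soil 120/120 (tight); mulch 140/140 (tight).
Dual feasibility on the basic columns requires 2·y_soil + 2·y_mulch = 19, 4·y_soil + 6·y_mulch = 49.
→ y_soil = 4 and y_mulch = 5.5.
garden beds enters the basis when its profit ≥ yᵀa₃ = 4·4 + 5.5·1 = 21.5.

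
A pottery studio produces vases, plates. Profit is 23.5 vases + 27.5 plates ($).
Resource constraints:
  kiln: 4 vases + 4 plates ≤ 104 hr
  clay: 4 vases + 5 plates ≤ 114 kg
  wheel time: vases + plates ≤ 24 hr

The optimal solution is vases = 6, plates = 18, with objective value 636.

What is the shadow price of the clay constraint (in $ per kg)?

4

Check each constraint at x*: kiln 96/104 (slack 8); clay 114/114 (tight); wheel time 24/24 (tight).
Since kiln is not tight, its dual is 0.
The binding rows give the dual system: 4·y_clay + 1·y_wheel time = 23.5 and 5·y_clay + 1·y_wheel time = 27.5.
→ y_clay = 4 and y_wheel time = 7.5.
Shadow price of clay = 4.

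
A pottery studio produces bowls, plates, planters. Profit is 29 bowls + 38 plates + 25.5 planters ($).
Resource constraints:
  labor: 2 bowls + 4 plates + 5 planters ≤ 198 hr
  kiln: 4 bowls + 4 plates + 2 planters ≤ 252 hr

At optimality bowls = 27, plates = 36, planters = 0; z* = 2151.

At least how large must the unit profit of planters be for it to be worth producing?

32.5

At the optimum: labor uses 198 of 198 (binding); kiln uses 252 of 252 (binding).
Dual feasibility on the basic columns requires 2·y_labor + 4·y_kiln = 29, 4·y_labor + 4·y_kiln = 38.
→ y_labor = 4.5 and y_kiln = 5.
planters enters the basis when its profit ≥ yᵀa₃ = 4.5·5 + 5·2 = 32.5.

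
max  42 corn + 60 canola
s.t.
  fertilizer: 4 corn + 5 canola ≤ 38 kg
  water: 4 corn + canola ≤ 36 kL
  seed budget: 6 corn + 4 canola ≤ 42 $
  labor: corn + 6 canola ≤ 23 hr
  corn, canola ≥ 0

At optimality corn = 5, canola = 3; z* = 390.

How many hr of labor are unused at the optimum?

0

labor used = 1·5 + 6·3 = 23; slack = 23 − 23 = 0.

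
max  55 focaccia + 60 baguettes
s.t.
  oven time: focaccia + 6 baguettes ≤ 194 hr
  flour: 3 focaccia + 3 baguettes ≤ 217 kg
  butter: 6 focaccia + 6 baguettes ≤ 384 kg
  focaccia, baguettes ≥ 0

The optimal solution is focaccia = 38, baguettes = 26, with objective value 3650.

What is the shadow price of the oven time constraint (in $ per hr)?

1

Check each constraint at x*: oven time 194/194 (tight); flour 192/217 (slack 25); butter 384/384 (tight).
Slack constraints have shadow price 0 (complementary slackness).
Dual feasibility on the basic columns requires 1·y_oven time + 6·y_butter = 55, 6·y_oven time + 6·y_butter = 60.
→ y_oven time = 1 and y_butter = 9.
Shadow price of oven time = 1.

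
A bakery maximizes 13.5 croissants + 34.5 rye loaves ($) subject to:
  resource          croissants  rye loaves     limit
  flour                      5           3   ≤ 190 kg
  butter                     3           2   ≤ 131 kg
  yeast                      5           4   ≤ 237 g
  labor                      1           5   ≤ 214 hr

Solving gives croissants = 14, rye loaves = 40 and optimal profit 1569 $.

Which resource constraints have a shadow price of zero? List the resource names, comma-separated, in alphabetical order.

flour: 190/190 (binding)
butter: 122/131 (slack 9)
yeast: 230/237 (slack 7)
labor: 214/214 (binding)
By complementary slackness, a constraint with positive slack has shadow price 0 → butter, yeast.

butter, yeast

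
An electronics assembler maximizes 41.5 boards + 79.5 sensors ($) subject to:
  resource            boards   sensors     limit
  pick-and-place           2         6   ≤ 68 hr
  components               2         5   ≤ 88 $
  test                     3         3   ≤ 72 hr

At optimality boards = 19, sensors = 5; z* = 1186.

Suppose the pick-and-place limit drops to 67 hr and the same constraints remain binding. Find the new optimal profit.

1176.5

At the optimum: pick-and-place uses 68 of 68 (binding); components uses 63 of 88 (slack = 25); test uses 72 of 72 (binding).
Slack constraints have shadow price 0 (complementary slackness).
The binding rows give the dual system: 2·y_pick-and-place + 3·y_test = 41.5 and 6·y_pick-and-place + 3·y_test = 79.5.
→ y_pick-and-place = 9.5 and y_test = 7.5.
Δz = y_pick-and-place·Δb = 9.5 × (-1) = -9.5, so new z* = 1186 − 9.5 = 1176.5.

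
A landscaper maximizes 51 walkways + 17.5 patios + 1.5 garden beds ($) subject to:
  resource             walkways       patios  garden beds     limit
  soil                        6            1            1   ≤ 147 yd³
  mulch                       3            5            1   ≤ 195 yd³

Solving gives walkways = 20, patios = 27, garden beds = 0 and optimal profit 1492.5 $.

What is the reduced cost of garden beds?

Check each constraint at x*: soil 147/147 (tight); mulch 195/195 (tight).
The binding rows give the dual system: 6·y_soil + 3·y_mulch = 51 and 1·y_soil + 5·y_mulch = 17.5.
This yields shadow prices y_soil = 7.5, y_mulch = 2.
Reduced cost of garden beds: c₃ − yᵀa₃ = 1.5 − (7.5·1 + 2·1) = 1.5 − 9.5 = -8.

-8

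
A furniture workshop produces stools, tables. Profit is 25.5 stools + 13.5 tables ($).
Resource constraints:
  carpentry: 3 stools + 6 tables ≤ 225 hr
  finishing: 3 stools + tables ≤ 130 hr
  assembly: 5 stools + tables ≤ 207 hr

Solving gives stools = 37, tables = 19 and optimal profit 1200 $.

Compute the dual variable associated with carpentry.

Check each constraint at x*: carpentry 225/225 (tight); finishing 130/130 (tight); assembly 204/207 (slack 3).
Since assembly is not tight, its dual is 0.
The binding rows give the dual system: 3·y_carpentry + 3·y_finishing = 25.5 and 6·y_carpentry + 1·y_finishing = 13.5.
→ y_carpentry = 1 and y_finishing = 7.5.
Shadow price of carpentry = 1.

1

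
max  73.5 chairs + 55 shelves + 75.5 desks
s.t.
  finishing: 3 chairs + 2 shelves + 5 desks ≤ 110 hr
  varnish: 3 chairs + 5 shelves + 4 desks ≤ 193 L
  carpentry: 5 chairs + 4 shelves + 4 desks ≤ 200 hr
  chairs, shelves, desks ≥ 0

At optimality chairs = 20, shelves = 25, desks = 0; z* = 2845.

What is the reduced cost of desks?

-8

At the optimum: finishing uses 110 of 110 (binding); varnish uses 185 of 193 (slack = 8); carpentry uses 200 of 200 (binding).
Since varnish is not tight, its dual is 0.
From A_Bᵀ y = c: 3·y_finishing + 5·y_carpentry = 73.5; 2·y_finishing + 4·y_carpentry = 55.
→ y_finishing = 9.5 and y_carpentry = 9.
Reduced cost of desks: c₃ − yᵀa₃ = 75.5 − (9.5·5 + 9·4) = 75.5 − 83.5 = -8.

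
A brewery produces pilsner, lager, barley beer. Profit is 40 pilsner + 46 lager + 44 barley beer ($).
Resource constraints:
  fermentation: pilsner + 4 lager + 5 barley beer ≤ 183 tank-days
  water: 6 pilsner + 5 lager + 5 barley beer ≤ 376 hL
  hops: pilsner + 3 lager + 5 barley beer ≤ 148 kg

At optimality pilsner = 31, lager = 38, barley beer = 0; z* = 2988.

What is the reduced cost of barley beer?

Check each constraint at x*: fermentation 183/183 (tight); water 376/376 (tight); hops 145/148 (slack 3).
Slack constraints have shadow price 0 (complementary slackness).
Dual feasibility on the basic columns requires 1·y_fermentation + 6·y_water = 40, 4·y_fermentation + 5·y_water = 46.
→ y_fermentation = 4 and y_water = 6.
Reduced cost of barley beer: c₃ − yᵀa₃ = 44 − (4·5 + 6·5) = 44 − 50 = -6.

-6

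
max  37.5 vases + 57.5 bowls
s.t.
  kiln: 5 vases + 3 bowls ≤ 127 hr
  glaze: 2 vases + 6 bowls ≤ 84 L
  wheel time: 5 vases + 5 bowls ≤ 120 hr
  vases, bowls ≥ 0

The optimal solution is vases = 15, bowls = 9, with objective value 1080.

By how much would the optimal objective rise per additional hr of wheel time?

5.5

At the optimum: kiln uses 102 of 127 (slack = 25); glaze uses 84 of 84 (binding); wheel time uses 120 of 120 (binding).
By complementary slackness, y = 0 for the non-binding constraint.
Dual feasibility on the basic columns requires 2·y_glaze + 5·y_wheel time = 37.5, 6·y_glaze + 5·y_wheel time = 57.5.
→ y_glaze = 5 and y_wheel time = 5.5.
Shadow price of wheel time = 5.5.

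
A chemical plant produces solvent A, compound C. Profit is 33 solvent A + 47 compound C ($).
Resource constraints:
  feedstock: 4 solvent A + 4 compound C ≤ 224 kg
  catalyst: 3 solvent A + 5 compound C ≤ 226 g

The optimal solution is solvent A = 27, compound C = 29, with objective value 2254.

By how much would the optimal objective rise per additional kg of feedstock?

Check each constraint at x*: feedstock 224/224 (tight); catalyst 226/226 (tight).
Dual feasibility on the basic columns requires 4·y_feedstock + 3·y_catalyst = 33, 4·y_feedstock + 5·y_catalyst = 47.
→ y_feedstock = 3 and y_catalyst = 7.
Shadow price of feedstock = 3.

3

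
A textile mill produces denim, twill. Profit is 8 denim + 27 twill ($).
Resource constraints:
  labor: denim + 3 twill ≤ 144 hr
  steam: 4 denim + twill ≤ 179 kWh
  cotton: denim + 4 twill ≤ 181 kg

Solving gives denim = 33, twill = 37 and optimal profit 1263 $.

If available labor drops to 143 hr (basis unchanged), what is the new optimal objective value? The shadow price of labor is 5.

Δb = -1, so new z* = 1263 + (5)·(-1) = 1263 − 5 = 1258.

1258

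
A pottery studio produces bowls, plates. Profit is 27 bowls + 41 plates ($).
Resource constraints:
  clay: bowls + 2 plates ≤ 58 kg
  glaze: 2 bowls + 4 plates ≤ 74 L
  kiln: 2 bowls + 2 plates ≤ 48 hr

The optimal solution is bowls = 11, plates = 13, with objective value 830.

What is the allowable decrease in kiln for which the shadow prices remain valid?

Binding constraints: glaze, kiln. The basis is B = [[2,4],[2,2]] with det -4.
Per unit decrease in kiln, x* moves by d = (-1, 0.5).
The basis stays optimal until bowls reaches 0; allowable decrease = 11 hr.

11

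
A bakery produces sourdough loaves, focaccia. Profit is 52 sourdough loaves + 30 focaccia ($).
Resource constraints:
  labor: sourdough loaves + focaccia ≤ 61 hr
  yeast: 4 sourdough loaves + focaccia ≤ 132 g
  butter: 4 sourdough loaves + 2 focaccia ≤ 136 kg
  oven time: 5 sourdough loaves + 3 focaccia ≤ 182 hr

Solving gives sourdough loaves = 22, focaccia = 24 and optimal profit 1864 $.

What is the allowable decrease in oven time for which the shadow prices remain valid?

Binding constraints: butter, oven time. The basis is B = [[4,2],[5,3]] with det 2.
Per unit decrease in oven time, x* moves by d = (1, -2).
The basis stays optimal until yeast becomes binding; allowable decrease = 10 hr.

10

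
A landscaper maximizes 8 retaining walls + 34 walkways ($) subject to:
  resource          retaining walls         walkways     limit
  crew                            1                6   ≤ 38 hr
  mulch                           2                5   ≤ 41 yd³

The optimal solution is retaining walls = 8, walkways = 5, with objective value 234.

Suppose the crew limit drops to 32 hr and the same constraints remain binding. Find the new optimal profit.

Check each constraint at x*: crew 38/38 (tight); mulch 41/41 (tight).
Dual feasibility on the basic columns requires 1·y_crew + 2·y_mulch = 8, 6·y_crew + 5·y_mulch = 34.
Solving: y_crew = 4, y_mulch = 2.
Δz = y_crew·Δb = 4 × (-6) = -24, so new z* = 234 − 24 = 210.

210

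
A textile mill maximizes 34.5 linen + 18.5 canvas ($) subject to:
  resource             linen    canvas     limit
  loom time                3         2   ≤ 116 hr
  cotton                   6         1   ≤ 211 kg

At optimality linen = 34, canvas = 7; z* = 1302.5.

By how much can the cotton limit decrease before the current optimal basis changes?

153

Binding constraints: loom time, cotton. The basis is B = [[3,2],[6,1]] with det -9.
Per unit decrease in cotton, x* moves by d = (-0.2222, 0.3333).
The basis stays optimal until linen reaches 0; allowable decrease = 153 kg.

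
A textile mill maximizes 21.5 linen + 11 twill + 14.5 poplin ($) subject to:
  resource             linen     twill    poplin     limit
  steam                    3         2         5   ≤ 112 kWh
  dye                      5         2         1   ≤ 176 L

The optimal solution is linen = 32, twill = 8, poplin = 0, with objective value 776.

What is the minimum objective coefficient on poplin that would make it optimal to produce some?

Check each constraint at x*: steam 112/112 (tight); dye 176/176 (tight).
Dual feasibility on the basic columns requires 3·y_steam + 5·y_dye = 21.5, 2·y_steam + 2·y_dye = 11.
This yields shadow prices y_steam = 3, y_dye = 2.5.
poplin enters the basis when its profit ≥ yᵀa₃ = 3·5 + 2.5·1 = 17.5.

17.5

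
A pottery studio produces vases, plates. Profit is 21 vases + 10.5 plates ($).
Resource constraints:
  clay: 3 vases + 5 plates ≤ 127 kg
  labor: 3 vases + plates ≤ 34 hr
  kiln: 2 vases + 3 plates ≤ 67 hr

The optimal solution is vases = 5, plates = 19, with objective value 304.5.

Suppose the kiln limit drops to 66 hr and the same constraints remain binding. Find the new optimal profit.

303

Binding: labor and kiln. Non-binding: clay (17 unused).
By complementary slackness, y = 0 for the non-binding constraint.
Dual feasibility on the basic columns requires 3·y_labor + 2·y_kiln = 21, 1·y_labor + 3·y_kiln = 10.5.
→ y_labor = 6 and y_kiln = 1.5.
Δz = y_kiln·Δb = 1.5 × (-1) = -1.5, so new z* = 304.5 − 1.5 = 303.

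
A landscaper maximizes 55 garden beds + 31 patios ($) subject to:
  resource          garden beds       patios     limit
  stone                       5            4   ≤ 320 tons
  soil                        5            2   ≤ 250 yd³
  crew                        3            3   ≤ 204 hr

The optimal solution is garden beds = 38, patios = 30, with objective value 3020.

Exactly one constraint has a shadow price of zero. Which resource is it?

stone: 310/320 (slack 10)
soil: 250/250 (binding)
crew: 204/204 (binding)
By complementary slackness, a constraint with positive slack has shadow price 0 → stone.

stone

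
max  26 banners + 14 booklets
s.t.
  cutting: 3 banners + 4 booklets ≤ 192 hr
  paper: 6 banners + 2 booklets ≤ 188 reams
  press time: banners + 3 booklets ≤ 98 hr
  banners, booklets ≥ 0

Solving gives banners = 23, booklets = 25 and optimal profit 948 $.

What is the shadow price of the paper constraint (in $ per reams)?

4

Check each constraint at x*: cutting 169/192 (slack 23); paper 188/188 (tight); press time 98/98 (tight).
Since cutting is not tight, its dual is 0.
Dual feasibility on the basic columns requires 6·y_paper + 1·y_press time = 26, 2·y_paper + 3·y_press time = 14.
→ y_paper = 4 and y_press time = 2.
Shadow price of paper = 4.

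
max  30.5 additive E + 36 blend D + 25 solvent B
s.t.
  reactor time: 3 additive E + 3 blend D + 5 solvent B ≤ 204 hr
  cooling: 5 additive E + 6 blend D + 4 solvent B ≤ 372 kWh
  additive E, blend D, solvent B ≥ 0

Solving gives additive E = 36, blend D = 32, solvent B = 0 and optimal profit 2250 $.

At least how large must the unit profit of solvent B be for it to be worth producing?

27

Both reactor time and cooling are binding at x*.
Dual feasibility on the basic columns requires 3·y_reactor time + 5·y_cooling = 30.5, 3·y_reactor time + 6·y_cooling = 36.
Solving: y_reactor time = 1, y_cooling = 5.5.
solvent B enters the basis when its profit ≥ yᵀa₃ = 1·5 + 5.5·4 = 27.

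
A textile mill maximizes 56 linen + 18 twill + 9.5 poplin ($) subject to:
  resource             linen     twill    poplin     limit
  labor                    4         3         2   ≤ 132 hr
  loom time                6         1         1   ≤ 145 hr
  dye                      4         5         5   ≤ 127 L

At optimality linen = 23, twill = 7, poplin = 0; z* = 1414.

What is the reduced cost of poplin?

At the optimum: labor uses 113 of 132 (slack = 19); loom time uses 145 of 145 (binding); dye uses 127 of 127 (binding).
By complementary slackness, y = 0 for the non-binding constraint.
The binding rows give the dual system: 6·y_loom time + 4·y_dye = 56 and 1·y_loom time + 5·y_dye = 18.
This yields shadow prices y_loom time = 8, y_dye = 2.
Reduced cost of poplin: c₃ − yᵀa₃ = 9.5 − (8·1 + 2·5) = 9.5 − 18 = -8.5.

-8.5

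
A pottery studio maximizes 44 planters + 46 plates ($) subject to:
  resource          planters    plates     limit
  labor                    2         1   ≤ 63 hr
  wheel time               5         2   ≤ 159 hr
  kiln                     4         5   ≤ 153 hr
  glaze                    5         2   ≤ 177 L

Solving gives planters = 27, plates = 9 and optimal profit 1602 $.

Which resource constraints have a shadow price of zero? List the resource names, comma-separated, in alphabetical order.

glaze, wheel time

labor: 63/63 (binding)
wheel time: 153/159 (slack 6)
kiln: 153/153 (binding)
glaze: 153/177 (slack 24)
By complementary slackness, a constraint with positive slack has shadow price 0 → glaze, wheel time.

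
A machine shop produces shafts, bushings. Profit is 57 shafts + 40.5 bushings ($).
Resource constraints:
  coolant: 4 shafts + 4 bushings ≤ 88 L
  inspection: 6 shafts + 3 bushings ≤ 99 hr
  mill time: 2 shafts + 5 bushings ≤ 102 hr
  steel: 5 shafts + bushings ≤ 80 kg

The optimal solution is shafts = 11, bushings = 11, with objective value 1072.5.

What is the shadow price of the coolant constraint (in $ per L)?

At the optimum: coolant uses 88 of 88 (binding); inspection uses 99 of 99 (binding); mill time uses 77 of 102 (slack = 25); steel uses 66 of 80 (slack = 14).
Since mill time, steel are not tight, their duals are 0.
The binding rows give the dual system: 4·y_coolant + 6·y_inspection = 57 and 4·y_coolant + 3·y_inspection = 40.5.
Solving: y_coolant = 6, y_inspection = 5.5.
Shadow price of coolant = 6.

6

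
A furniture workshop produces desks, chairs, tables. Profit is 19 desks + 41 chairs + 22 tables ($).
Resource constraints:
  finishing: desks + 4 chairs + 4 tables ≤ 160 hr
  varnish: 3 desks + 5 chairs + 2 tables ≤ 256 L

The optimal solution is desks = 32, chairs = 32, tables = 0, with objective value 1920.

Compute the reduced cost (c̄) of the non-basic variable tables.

-4

Both finishing and varnish are binding at x*.
The binding rows give the dual system: 1·y_finishing + 3·y_varnish = 19 and 4·y_finishing + 5·y_varnish = 41.
→ y_finishing = 4 and y_varnish = 5.
Reduced cost of tables: c₃ − yᵀa₃ = 22 − (4·4 + 5·2) = 22 − 26 = -4.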